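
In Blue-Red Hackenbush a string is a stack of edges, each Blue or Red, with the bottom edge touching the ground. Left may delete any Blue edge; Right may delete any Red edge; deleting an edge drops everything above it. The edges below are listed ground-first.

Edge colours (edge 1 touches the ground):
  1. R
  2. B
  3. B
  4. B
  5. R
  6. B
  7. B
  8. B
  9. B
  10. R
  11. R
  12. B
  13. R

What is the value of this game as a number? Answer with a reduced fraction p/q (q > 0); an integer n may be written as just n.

-539/4096

1 of 13 · R · max L −∞ · min R 0 → -1
2 of 13 · RB · max L -1 · min R 0 → -1/2
3 of 13 · RBB · max L -1/2 · min R 0 → -1/4
4 of 13 · RBBB · max L -1/4 · min R 0 → -1/8
5 of 13 · RBBBR · max L -1/4 · min R -1/8 → -3/16
6 of 13 · RBBBRB · max L -3/16 · min R -1/8 → -5/32
7 of 13 · RBBBRBB · max L -5/32 · min R -1/8 → -9/64
8 of 13 · RBBBRBBB · max L -9/64 · min R -1/8 → -17/128
9 of 13 · RBBBRBBBB · max L -17/128 · min R -1/8 → -33/256
10 of 13 · RBBBRBBBBR · max L -17/128 · min R -33/256 → -67/512
11 of 13 · RBBBRBBBBRR · max L -17/128 · min R -67/512 → -135/1024
12 of 13 · RBBBRBBBBRRB · max L -135/1024 · min R -67/512 → -269/2048
13 of 13 · RBBBRBBBBRRBR · max L -135/1024 · min R -269/2048 → -539/4096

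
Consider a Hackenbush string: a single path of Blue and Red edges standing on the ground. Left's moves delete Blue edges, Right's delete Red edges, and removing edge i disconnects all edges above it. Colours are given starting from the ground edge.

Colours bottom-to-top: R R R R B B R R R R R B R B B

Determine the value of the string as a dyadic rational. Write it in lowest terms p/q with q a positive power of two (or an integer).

-7145/2048

Build val(s[:k]) for k = 1..15, string s = R R R R B B R R R R R B R B B.
val_1 [R]  L=[]  R=[0]  = -1
val_2 [RR]  L=[]  R=[-1 0]  = -2
val_3 [RRR]  L=[]  R=[-2 -1 0]  = -3
val_4 [RRRR]  L=[]  R=[-3 -2 -1 0]  = -4
val_5 [RRRRB]  L=[-4]  R=[-3 -2 -1 0]  = -7/2
val_6 [RRRRBB]  L=[-4 -7/2]  R=[-3 -2 -1 0]  = -13/4
val_7 [RRRRBBR]  L=[-4 -7/2]  R=[-13/4 -3 -2 -1 0]  = -27/8
val_8 [RRRRBBRR]  L=[-4 -7/2]  R=[-27/8 -13/4 -3 -2 -1 0]  = -55/16
val_9 [RRRRBBRRR]  L=[-4 -7/2]  R=[-55/16 -27/8 -13/4 -3 -2 -1 0]  = -111/32
val_10 [RRRRBBRRRR]  L=[-4 -7/2]  R=[-111/32 -55/16 -27/8 -13/4 -3 -2 -1 0]  = -223/64
val_11 [RRRRBBRRRRR]  L=[-4 -7/2]  R=[-223/64 -111/32 -55/16 -27/8 -13/4 -3 -2 -1 0]  = -447/128
val_12 [RRRRBBRRRRRB]  L=[-4 -7/2 -447/128]  R=[-223/64 -111/32 -55/16 -27/8 -13/4 -3 -2 -1 0]  = -893/256
val_13 [RRRRBBRRRRRBR]  L=[-4 -7/2 -447/128]  R=[-893/256 -223/64 -111/32 -55/16 -27/8 -13/4 -3 -2 -1 0]  = -1787/512
val_14 [RRRRBBRRRRRBRB]  L=[-4 -7/2 -447/128 -1787/512]  R=[-893/256 -223/64 -111/32 -55/16 -27/8 -13/4 -3 -2 -1 0]  = -3573/1024
val_15 [RRRRBBRRRRRBRBB]  L=[-4 -7/2 -447/128 -1787/512 -3573/1024]  R=[-893/256 -223/64 -111/32 -55/16 -27/8 -13/4 -3 -2 -1 0]  = -7145/2048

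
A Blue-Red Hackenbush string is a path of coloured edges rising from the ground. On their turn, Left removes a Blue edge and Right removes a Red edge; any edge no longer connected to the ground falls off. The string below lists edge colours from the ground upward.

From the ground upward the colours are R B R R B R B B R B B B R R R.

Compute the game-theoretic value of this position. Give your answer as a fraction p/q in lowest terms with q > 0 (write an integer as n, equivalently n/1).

Build val(s[:k]) for k = 1..15, string s = R B R R B R B B R B B B R R R.
1 of 15 · R · max L −∞ · min R 0 so -1
2 of 15 · RB · max L -1 · min R 0 so -1/2
3 of 15 · RBR · max L -1 · min R -1/2 so -3/4
4 of 15 · RBRR · max L -1 · min R -3/4 so -7/8
5 of 15 · RBRRB · max L -7/8 · min R -3/4 so -13/16
6 of 15 · RBRRBR · max L -7/8 · min R -13/16 so -27/32
7 of 15 · RBRRBRB · max L -27/32 · min R -13/16 so -53/64
8 of 15 · RBRRBRBB · max L -53/64 · min R -13/16 so -105/128
9 of 15 · RBRRBRBBR · max L -53/64 · min R -105/128 so -211/256
10 of 15 · RBRRBRBBRB · max L -211/256 · min R -105/128 so -421/512
11 of 15 · RBRRBRBBRBB · max L -421/512 · min R -105/128 so -841/1024
12 of 15 · RBRRBRBBRBBB · max L -841/1024 · min R -105/128 so -1681/2048
13 of 15 · RBRRBRBBRBBBR · max L -841/1024 · min R -1681/2048 so -3363/4096
14 of 15 · RBRRBRBBRBBBRR · max L -841/1024 · min R -3363/4096 so -6727/8192
15 of 15 · RBRRBRBBRBBBRRR · max L -841/1024 · min R -6727/8192 so -13455/16384

-13455/16384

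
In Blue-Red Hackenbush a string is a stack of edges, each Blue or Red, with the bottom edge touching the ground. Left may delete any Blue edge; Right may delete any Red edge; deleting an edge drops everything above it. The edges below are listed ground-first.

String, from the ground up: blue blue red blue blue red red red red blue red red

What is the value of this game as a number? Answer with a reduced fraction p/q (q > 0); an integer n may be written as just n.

1801/1024

g_1 [b]  L=[0]  R=[∅]  → 1
g_2 [bb]  L=[0 1]  R=[∅]  → 2
g_3 [bbr]  L=[0 1]  R=[2]  → 3/2
g_4 [bbrb]  L=[0 1 3/2]  R=[2]  → 7/4
g_5 [bbrbb]  L=[0 1 3/2 7/4]  R=[2]  → 15/8
g_6 [bbrbbr]  L=[0 1 3/2 7/4]  R=[15/8 2]  → 29/16
g_7 [bbrbbrr]  L=[0 1 3/2 7/4]  R=[29/16 15/8 2]  → 57/32
g_8 [bbrbbrrr]  L=[0 1 3/2 7/4]  R=[57/32 29/16 15/8 2]  → 113/64
g_9 [bbrbbrrrr]  L=[0 1 3/2 7/4]  R=[113/64 57/32 29/16 15/8 2]  → 225/128
g_10 [bbrbbrrrrb]  L=[0 1 3/2 7/4 225/128]  R=[113/64 57/32 29/16 15/8 2]  → 451/256
g_11 [bbrbbrrrrbr]  L=[0 1 3/2 7/4 225/128]  R=[451/256 113/64 57/32 29/16 15/8 2]  → 901/512
g_12 [bbrbbrrrrbrr]  L=[0 1 3/2 7/4 225/128]  R=[901/512 451/256 113/64 57/32 29/16 15/8 2]  → 1801/1024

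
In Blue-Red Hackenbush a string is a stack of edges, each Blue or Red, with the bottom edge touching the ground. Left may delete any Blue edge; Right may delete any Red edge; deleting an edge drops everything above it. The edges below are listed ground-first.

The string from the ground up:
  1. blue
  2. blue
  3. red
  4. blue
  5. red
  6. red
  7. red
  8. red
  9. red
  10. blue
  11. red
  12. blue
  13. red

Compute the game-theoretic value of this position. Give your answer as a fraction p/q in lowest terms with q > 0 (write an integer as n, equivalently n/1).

3093/2048

1 of 13 · b · max L 0 · min R +∞ -> 1
2 of 13 · bb · max L 1 · min R +∞ -> 2
3 of 13 · bbr · max L 1 · min R 2 -> 3/2
4 of 13 · bbrb · max L 3/2 · min R 2 -> 7/4
5 of 13 · bbrbr · max L 3/2 · min R 7/4 -> 13/8
6 of 13 · bbrbrr · max L 3/2 · min R 13/8 -> 25/16
7 of 13 · bbrbrrr · max L 3/2 · min R 25/16 -> 49/32
8 of 13 · bbrbrrrr · max L 3/2 · min R 49/32 -> 97/64
9 of 13 · bbrbrrrrr · max L 3/2 · min R 97/64 -> 193/128
10 of 13 · bbrbrrrrrb · max L 193/128 · min R 97/64 -> 387/256
11 of 13 · bbrbrrrrrbr · max L 193/128 · min R 387/256 -> 773/512
12 of 13 · bbrbrrrrrbrb · max L 773/512 · min R 387/256 -> 1547/1024
13 of 13 · bbrbrrrrrbrbr · max L 773/512 · min R 1547/1024 -> 3093/2048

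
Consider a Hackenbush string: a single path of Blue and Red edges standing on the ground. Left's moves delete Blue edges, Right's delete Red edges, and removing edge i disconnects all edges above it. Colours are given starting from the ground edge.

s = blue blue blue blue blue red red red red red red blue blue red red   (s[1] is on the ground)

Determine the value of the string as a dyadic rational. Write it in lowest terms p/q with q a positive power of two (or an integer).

value(b) = { 0 | ∅ } so 1
value(bb) = { 0, 1 | ∅ } so 2
value(bbb) = { 0, 1, 2 | ∅ } so 3
value(bbbb) = { 0, 1, 2, 3 | ∅ } so 4
value(bbbbb) = { 0, 1, 2, 3, 4 | ∅ } so 5
value(bbbbbr) = { 0, 1, 2, 3, 4 | 5 } so 9/2
value(bbbbbrr) = { 0, 1, 2, 3, 4 | 9/2, 5 } so 17/4
value(bbbbbrrr) = { 0, 1, 2, 3, 4 | 17/4, 9/2, 5 } so 33/8
value(bbbbbrrrr) = { 0, 1, 2, 3, 4 | 33/8, 17/4, 9/2, 5 } so 65/16
value(bbbbbrrrrr) = { 0, 1, 2, 3, 4 | 65/16, 33/8, 17/4, 9/2, 5 } so 129/32
value(bbbbbrrrrrr) = { 0, 1, 2, 3, 4 | 129/32, 65/16, 33/8, 17/4, 9/2, 5 } so 257/64
value(bbbbbrrrrrrb) = { 0, 1, 2, 3, 4, 257/64 | 129/32, 65/16, 33/8, 17/4, 9/2, 5 } so 515/128
value(bbbbbrrrrrrbb) = { 0, 1, 2, 3, 4, 257/64, 515/128 | 129/32, 65/16, 33/8, 17/4, 9/2, 5 } so 1031/256
value(bbbbbrrrrrrbbr) = { 0, 1, 2, 3, 4, 257/64, 515/128 | 1031/256, 129/32, 65/16, 33/8, 17/4, 9/2, 5 } so 2061/512
value(bbbbbrrrrrrbbrr) = { 0, 1, 2, 3, 4, 257/64, 515/128 | 2061/512, 1031/256, 129/32, 65/16, 33/8, 17/4, 9/2, 5 } so 4121/1024

4121/1024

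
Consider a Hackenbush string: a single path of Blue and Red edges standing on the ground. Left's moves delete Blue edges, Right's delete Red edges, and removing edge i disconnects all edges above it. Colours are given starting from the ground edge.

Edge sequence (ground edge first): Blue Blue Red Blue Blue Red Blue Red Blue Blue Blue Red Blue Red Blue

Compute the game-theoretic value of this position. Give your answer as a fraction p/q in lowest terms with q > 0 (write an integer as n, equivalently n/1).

15083/8192

edge 1 of 15 (Blue): { 0 | — } — 1
edge 2 of 15 (Blue): { 0 1 | — } — 2
edge 3 of 15 (Red): { 0 1 | 2 } — 3/2
edge 4 of 15 (Blue): { 0 1 3/2 | 2 } — 7/4
edge 5 of 15 (Blue): { 0 1 3/2 7/4 | 2 } — 15/8
edge 6 of 15 (Red): { 0 1 3/2 7/4 | 15/8 2 } — 29/16
edge 7 of 15 (Blue): { 0 1 3/2 7/4 29/16 | 15/8 2 } — 59/32
edge 8 of 15 (Red): { 0 1 3/2 7/4 29/16 | 59/32 15/8 2 } — 117/64
edge 9 of 15 (Blue): { 0 1 3/2 7/4 29/16 117/64 | 59/32 15/8 2 } — 235/128
edge 10 of 15 (Blue): { 0 1 3/2 7/4 29/16 117/64 235/128 | 59/32 15/8 2 } — 471/256
edge 11 of 15 (Blue): { 0 1 3/2 7/4 29/16 117/64 235/128 471/256 | 59/32 15/8 2 } — 943/512
edge 12 of 15 (Red): { 0 1 3/2 7/4 29/16 117/64 235/128 471/256 | 943/512 59/32 15/8 2 } — 1885/1024
edge 13 of 15 (Blue): { 0 1 3/2 7/4 29/16 117/64 235/128 471/256 1885/1024 | 943/512 59/32 15/8 2 } — 3771/2048
edge 14 of 15 (Red): { 0 1 3/2 7/4 29/16 117/64 235/128 471/256 1885/1024 | 3771/2048 943/512 59/32 15/8 2 } — 7541/4096
edge 15 of 15 (Blue): { 0 1 3/2 7/4 29/16 117/64 235/128 471/256 1885/1024 7541/4096 | 3771/2048 943/512 59/32 15/8 2 } — 15083/8192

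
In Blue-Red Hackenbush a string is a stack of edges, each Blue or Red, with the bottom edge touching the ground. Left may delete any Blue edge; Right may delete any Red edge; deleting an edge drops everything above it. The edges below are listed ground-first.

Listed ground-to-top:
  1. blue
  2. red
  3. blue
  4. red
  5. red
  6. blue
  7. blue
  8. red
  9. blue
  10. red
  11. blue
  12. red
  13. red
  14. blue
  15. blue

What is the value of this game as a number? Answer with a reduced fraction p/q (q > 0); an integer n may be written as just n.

9895/16384

Build G(s[:k]) for k = 1..15, string s = blue red blue red red blue blue red blue red blue red red blue blue.
b: Left { 0 }, Right { — } gives simplest 1
br: Left { 0 }, Right { 1 } gives simplest 1/2
brb: Left { 0; 1/2 }, Right { 1 } gives simplest 3/4
brbr: Left { 0; 1/2 }, Right { 3/4; 1 } gives simplest 5/8
brbrr: Left { 0; 1/2 }, Right { 5/8; 3/4; 1 } gives simplest 9/16
brbrrb: Left { 0; 1/2; 9/16 }, Right { 5/8; 3/4; 1 } gives simplest 19/32
brbrrbb: Left { 0; 1/2; 9/16; 19/32 }, Right { 5/8; 3/4; 1 } gives simplest 39/64
brbrrbbr: Left { 0; 1/2; 9/16; 19/32 }, Right { 39/64; 5/8; 3/4; 1 } gives simplest 77/128
brbrrbbrb: Left { 0; 1/2; 9/16; 19/32; 77/128 }, Right { 39/64; 5/8; 3/4; 1 } gives simplest 155/256
brbrrbbrbr: Left { 0; 1/2; 9/16; 19/32; 77/128 }, Right { 155/256; 39/64; 5/8; 3/4; 1 } gives simplest 309/512
brbrrbbrbrb: Left { 0; 1/2; 9/16; 19/32; 77/128; 309/512 }, Right { 155/256; 39/64; 5/8; 3/4; 1 } gives simplest 619/1024
brbrrbbrbrbr: Left { 0; 1/2; 9/16; 19/32; 77/128; 309/512 }, Right { 619/1024; 155/256; 39/64; 5/8; 3/4; 1 } gives simplest 1237/2048
brbrrbbrbrbrr: Left { 0; 1/2; 9/16; 19/32; 77/128; 309/512 }, Right { 1237/2048; 619/1024; 155/256; 39/64; 5/8; 3/4; 1 } gives simplest 2473/4096
brbrrbbrbrbrrb: Left { 0; 1/2; 9/16; 19/32; 77/128; 309/512; 2473/4096 }, Right { 1237/2048; 619/1024; 155/256; 39/64; 5/8; 3/4; 1 } gives simplest 4947/8192
brbrrbbrbrbrrbb: Left { 0; 1/2; 9/16; 19/32; 77/128; 309/512; 2473/4096; 4947/8192 }, Right { 1237/2048; 619/1024; 155/256; 39/64; 5/8; 3/4; 1 } gives simplest 9895/16384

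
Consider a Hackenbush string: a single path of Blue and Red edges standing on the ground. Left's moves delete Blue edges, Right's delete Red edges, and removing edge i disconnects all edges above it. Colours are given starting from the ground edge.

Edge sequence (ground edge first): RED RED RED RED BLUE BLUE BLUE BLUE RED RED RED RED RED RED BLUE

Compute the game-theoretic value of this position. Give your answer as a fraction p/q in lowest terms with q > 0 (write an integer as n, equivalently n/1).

-6397/2048

Recurse on prefixes of the 15-edge string RED RED RED RED BLUE BLUE BLUE BLUE RED RED RED RED RED RED BLUE:
edge 1 of 15 (RED): {  | 0 } = -1
edge 2 of 15 (RED): {  | -1 0 } = -2
edge 3 of 15 (RED): {  | -2 -1 0 } = -3
edge 4 of 15 (RED): {  | -3 -2 -1 0 } = -4
edge 5 of 15 (BLUE): { -4 | -3 -2 -1 0 } = -7/2
edge 6 of 15 (BLUE): { -4 -7/2 | -3 -2 -1 0 } = -13/4
edge 7 of 15 (BLUE): { -4 -7/2 -13/4 | -3 -2 -1 0 } = -25/8
edge 8 of 15 (BLUE): { -4 -7/2 -13/4 -25/8 | -3 -2 -1 0 } = -49/16
edge 9 of 15 (RED): { -4 -7/2 -13/4 -25/8 | -49/16 -3 -2 -1 0 } = -99/32
edge 10 of 15 (RED): { -4 -7/2 -13/4 -25/8 | -99/32 -49/16 -3 -2 -1 0 } = -199/64
edge 11 of 15 (RED): { -4 -7/2 -13/4 -25/8 | -199/64 -99/32 -49/16 -3 -2 -1 0 } = -399/128
edge 12 of 15 (RED): { -4 -7/2 -13/4 -25/8 | -399/128 -199/64 -99/32 -49/16 -3 -2 -1 0 } = -799/256
edge 13 of 15 (RED): { -4 -7/2 -13/4 -25/8 | -799/256 -399/128 -199/64 -99/32 -49/16 -3 -2 -1 0 } = -1599/512
edge 14 of 15 (RED): { -4 -7/2 -13/4 -25/8 | -1599/512 -799/256 -399/128 -199/64 -99/32 -49/16 -3 -2 -1 0 } = -3199/1024
edge 15 of 15 (BLUE): { -4 -7/2 -13/4 -25/8 -3199/1024 | -1599/512 -799/256 -399/128 -199/64 -99/32 -49/16 -3 -2 -1 0 } = -6397/2048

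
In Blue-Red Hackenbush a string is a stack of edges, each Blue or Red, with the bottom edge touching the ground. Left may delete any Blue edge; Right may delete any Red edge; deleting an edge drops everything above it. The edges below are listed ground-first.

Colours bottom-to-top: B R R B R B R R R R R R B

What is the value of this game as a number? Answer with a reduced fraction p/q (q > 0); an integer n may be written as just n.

B: Left { 0 }, Right {  } gives simplest 1
BR: Left { 0 }, Right { 1 } gives simplest 1/2
BRR: Left { 0 }, Right { 1/2, 1 } gives simplest 1/4
BRRB: Left { 0, 1/4 }, Right { 1/2, 1 } gives simplest 3/8
BRRBR: Left { 0, 1/4 }, Right { 3/8, 1/2, 1 } gives simplest 5/16
BRRBRB: Left { 0, 1/4, 5/16 }, Right { 3/8, 1/2, 1 } gives simplest 11/32
BRRBRBR: Left { 0, 1/4, 5/16 }, Right { 11/32, 3/8, 1/2, 1 } gives simplest 21/64
BRRBRBRR: Left { 0, 1/4, 5/16 }, Right { 21/64, 11/32, 3/8, 1/2, 1 } gives simplest 41/128
BRRBRBRRR: Left { 0, 1/4, 5/16 }, Right { 41/128, 21/64, 11/32, 3/8, 1/2, 1 } gives simplest 81/256
BRRBRBRRRR: Left { 0, 1/4, 5/16 }, Right { 81/256, 41/128, 21/64, 11/32, 3/8, 1/2, 1 } gives simplest 161/512
BRRBRBRRRRR: Left { 0, 1/4, 5/16 }, Right { 161/512, 81/256, 41/128, 21/64, 11/32, 3/8, 1/2, 1 } gives simplest 321/1024
BRRBRBRRRRRR: Left { 0, 1/4, 5/16 }, Right { 321/1024, 161/512, 81/256, 41/128, 21/64, 11/32, 3/8, 1/2, 1 } gives simplest 641/2048
BRRBRBRRRRRRB: Left { 0, 1/4, 5/16, 641/2048 }, Right { 321/1024, 161/512, 81/256, 41/128, 21/64, 11/32, 3/8, 1/2, 1 } gives simplest 1283/4096

1283/4096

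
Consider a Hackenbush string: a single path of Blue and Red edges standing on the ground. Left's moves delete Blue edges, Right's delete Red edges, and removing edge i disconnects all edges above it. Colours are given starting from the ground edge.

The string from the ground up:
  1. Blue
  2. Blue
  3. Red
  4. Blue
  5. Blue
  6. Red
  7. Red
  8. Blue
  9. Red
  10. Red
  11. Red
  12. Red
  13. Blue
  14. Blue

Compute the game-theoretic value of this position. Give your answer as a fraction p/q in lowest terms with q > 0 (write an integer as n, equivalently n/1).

1 of 14 · B · max L 0 · min R +∞ → 1
2 of 14 · BB · max L 1 · min R +∞ → 2
3 of 14 · BBR · max L 1 · min R 2 → 3/2
4 of 14 · BBRB · max L 3/2 · min R 2 → 7/4
5 of 14 · BBRBB · max L 7/4 · min R 2 → 15/8
6 of 14 · BBRBBR · max L 7/4 · min R 15/8 → 29/16
7 of 14 · BBRBBRR · max L 7/4 · min R 29/16 → 57/32
8 of 14 · BBRBBRRB · max L 57/32 · min R 29/16 → 115/64
9 of 14 · BBRBBRRBR · max L 57/32 · min R 115/64 → 229/128
10 of 14 · BBRBBRRBRR · max L 57/32 · min R 229/128 → 457/256
11 of 14 · BBRBBRRBRRR · max L 57/32 · min R 457/256 → 913/512
12 of 14 · BBRBBRRBRRRR · max L 57/32 · min R 913/512 → 1825/1024
13 of 14 · BBRBBRRBRRRRB · max L 1825/1024 · min R 913/512 → 3651/2048
14 of 14 · BBRBBRRBRRRRBB · max L 3651/2048 · min R 913/512 → 7303/4096

7303/4096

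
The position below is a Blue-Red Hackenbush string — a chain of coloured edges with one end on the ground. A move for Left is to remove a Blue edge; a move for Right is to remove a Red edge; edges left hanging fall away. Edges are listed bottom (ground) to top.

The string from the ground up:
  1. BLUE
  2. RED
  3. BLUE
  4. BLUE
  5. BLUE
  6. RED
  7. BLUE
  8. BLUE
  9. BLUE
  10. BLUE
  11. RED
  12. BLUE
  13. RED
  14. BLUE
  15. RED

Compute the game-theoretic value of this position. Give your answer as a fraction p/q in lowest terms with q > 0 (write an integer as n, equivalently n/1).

Build G(s[:k]) for k = 1..15, string s = BLUE RED BLUE BLUE BLUE RED BLUE BLUE BLUE BLUE RED BLUE RED BLUE RED.
G(B) = { 0 | (no moves) } = 1
G(BR) = { 0 | 1 } = 1/2
G(BRB) = { 0,1/2 | 1 } = 3/4
G(BRBB) = { 0,1/2,3/4 | 1 } = 7/8
G(BRBBB) = { 0,1/2,3/4,7/8 | 1 } = 15/16
G(BRBBBR) = { 0,1/2,3/4,7/8 | 15/16,1 } = 29/32
G(BRBBBRB) = { 0,1/2,3/4,7/8,29/32 | 15/16,1 } = 59/64
G(BRBBBRBB) = { 0,1/2,3/4,7/8,29/32,59/64 | 15/16,1 } = 119/128
G(BRBBBRBBB) = { 0,1/2,3/4,7/8,29/32,59/64,119/128 | 15/16,1 } = 239/256
G(BRBBBRBBBB) = { 0,1/2,3/4,7/8,29/32,59/64,119/128,239/256 | 15/16,1 } = 479/512
G(BRBBBRBBBBR) = { 0,1/2,3/4,7/8,29/32,59/64,119/128,239/256 | 479/512,15/16,1 } = 957/1024
G(BRBBBRBBBBRB) = { 0,1/2,3/4,7/8,29/32,59/64,119/128,239/256,957/1024 | 479/512,15/16,1 } = 1915/2048
G(BRBBBRBBBBRBR) = { 0,1/2,3/4,7/8,29/32,59/64,119/128,239/256,957/1024 | 1915/2048,479/512,15/16,1 } = 3829/4096
G(BRBBBRBBBBRBRB) = { 0,1/2,3/4,7/8,29/32,59/64,119/128,239/256,957/1024,3829/4096 | 1915/2048,479/512,15/16,1 } = 7659/8192
G(BRBBBRBBBBRBRBR) = { 0,1/2,3/4,7/8,29/32,59/64,119/128,239/256,957/1024,3829/4096 | 7659/8192,1915/2048,479/512,15/16,1 } = 15317/16384

15317/16384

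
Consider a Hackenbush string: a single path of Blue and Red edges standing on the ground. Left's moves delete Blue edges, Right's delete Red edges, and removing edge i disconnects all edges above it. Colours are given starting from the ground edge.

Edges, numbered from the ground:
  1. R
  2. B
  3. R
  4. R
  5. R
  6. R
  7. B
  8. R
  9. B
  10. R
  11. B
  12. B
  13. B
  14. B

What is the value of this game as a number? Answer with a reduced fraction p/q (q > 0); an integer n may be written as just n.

val(R) = {  | 0 } gives -1
val(RB) = { -1 | 0 } gives -1/2
val(RBR) = { -1 | -1/2 0 } gives -3/4
val(RBRR) = { -1 | -3/4 -1/2 0 } gives -7/8
val(RBRRR) = { -1 | -7/8 -3/4 -1/2 0 } gives -15/16
val(RBRRRR) = { -1 | -15/16 -7/8 -3/4 -1/2 0 } gives -31/32
val(RBRRRRB) = { -1 -31/32 | -15/16 -7/8 -3/4 -1/2 0 } gives -61/64
val(RBRRRRBR) = { -1 -31/32 | -61/64 -15/16 -7/8 -3/4 -1/2 0 } gives -123/128
val(RBRRRRBRB) = { -1 -31/32 -123/128 | -61/64 -15/16 -7/8 -3/4 -1/2 0 } gives -245/256
val(RBRRRRBRBR) = { -1 -31/32 -123/128 | -245/256 -61/64 -15/16 -7/8 -3/4 -1/2 0 } gives -491/512
val(RBRRRRBRBRB) = { -1 -31/32 -123/128 -491/512 | -245/256 -61/64 -15/16 -7/8 -3/4 -1/2 0 } gives -981/1024
val(RBRRRRBRBRBB) = { -1 -31/32 -123/128 -491/512 -981/1024 | -245/256 -61/64 -15/16 -7/8 -3/4 -1/2 0 } gives -1961/2048
val(RBRRRRBRBRBBB) = { -1 -31/32 -123/128 -491/512 -981/1024 -1961/2048 | -245/256 -61/64 -15/16 -7/8 -3/4 -1/2 0 } gives -3921/4096
val(RBRRRRBRBRBBBB) = { -1 -31/32 -123/128 -491/512 -981/1024 -1961/2048 -3921/4096 | -245/256 -61/64 -15/16 -7/8 -3/4 -1/2 0 } gives -7841/8192

-7841/8192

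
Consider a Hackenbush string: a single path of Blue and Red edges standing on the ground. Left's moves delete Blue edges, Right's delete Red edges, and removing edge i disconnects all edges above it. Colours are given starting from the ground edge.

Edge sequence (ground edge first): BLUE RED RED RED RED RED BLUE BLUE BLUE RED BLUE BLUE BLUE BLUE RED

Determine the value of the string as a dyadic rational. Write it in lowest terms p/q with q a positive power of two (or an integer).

957/16384

edge 1 of 15 (BLUE): { 0 | (no moves) } => 1
edge 2 of 15 (RED): { 0 | 1 } => 1/2
edge 3 of 15 (RED): { 0 | 1/2; 1 } => 1/4
edge 4 of 15 (RED): { 0 | 1/4; 1/2; 1 } => 1/8
edge 5 of 15 (RED): { 0 | 1/8; 1/4; 1/2; 1 } => 1/16
edge 6 of 15 (RED): { 0 | 1/16; 1/8; 1/4; 1/2; 1 } => 1/32
edge 7 of 15 (BLUE): { 0; 1/32 | 1/16; 1/8; 1/4; 1/2; 1 } => 3/64
edge 8 of 15 (BLUE): { 0; 1/32; 3/64 | 1/16; 1/8; 1/4; 1/2; 1 } => 7/128
edge 9 of 15 (BLUE): { 0; 1/32; 3/64; 7/128 | 1/16; 1/8; 1/4; 1/2; 1 } => 15/256
edge 10 of 15 (RED): { 0; 1/32; 3/64; 7/128 | 15/256; 1/16; 1/8; 1/4; 1/2; 1 } => 29/512
edge 11 of 15 (BLUE): { 0; 1/32; 3/64; 7/128; 29/512 | 15/256; 1/16; 1/8; 1/4; 1/2; 1 } => 59/1024
edge 12 of 15 (BLUE): { 0; 1/32; 3/64; 7/128; 29/512; 59/1024 | 15/256; 1/16; 1/8; 1/4; 1/2; 1 } => 119/2048
edge 13 of 15 (BLUE): { 0; 1/32; 3/64; 7/128; 29/512; 59/1024; 119/2048 | 15/256; 1/16; 1/8; 1/4; 1/2; 1 } => 239/4096
edge 14 of 15 (BLUE): { 0; 1/32; 3/64; 7/128; 29/512; 59/1024; 119/2048; 239/4096 | 15/256; 1/16; 1/8; 1/4; 1/2; 1 } => 479/8192
edge 15 of 15 (RED): { 0; 1/32; 3/64; 7/128; 29/512; 59/1024; 119/2048; 239/4096 | 479/8192; 15/256; 1/16; 1/8; 1/4; 1/2; 1 } => 957/16384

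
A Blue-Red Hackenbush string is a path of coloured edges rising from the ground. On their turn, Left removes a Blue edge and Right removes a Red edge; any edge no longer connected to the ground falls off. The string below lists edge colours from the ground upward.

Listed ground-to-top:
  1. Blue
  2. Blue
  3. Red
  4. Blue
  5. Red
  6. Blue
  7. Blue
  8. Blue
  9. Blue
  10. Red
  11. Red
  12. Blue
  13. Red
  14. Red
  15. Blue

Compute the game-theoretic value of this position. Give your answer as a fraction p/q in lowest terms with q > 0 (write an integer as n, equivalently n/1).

14227/8192

step 1: add Blue to get B; options L={ 0 } R={ (no moves) } — 1
step 2: add Blue to get BB; options L={ 0,1 } R={ (no moves) } — 2
step 3: add Red to get BBR; options L={ 0,1 } R={ 2 } — 3/2
step 4: add Blue to get BBRB; options L={ 0,1,3/2 } R={ 2 } — 7/4
step 5: add Red to get BBRBR; options L={ 0,1,3/2 } R={ 7/4,2 } — 13/8
step 6: add Blue to get BBRBRB; options L={ 0,1,3/2,13/8 } R={ 7/4,2 } — 27/16
step 7: add Blue to get BBRBRBB; options L={ 0,1,3/2,13/8,27/16 } R={ 7/4,2 } — 55/32
step 8: add Blue to get BBRBRBBB; options L={ 0,1,3/2,13/8,27/16,55/32 } R={ 7/4,2 } — 111/64
step 9: add Blue to get BBRBRBBBB; options L={ 0,1,3/2,13/8,27/16,55/32,111/64 } R={ 7/4,2 } — 223/128
step 10: add Red to get BBRBRBBBBR; options L={ 0,1,3/2,13/8,27/16,55/32,111/64 } R={ 223/128,7/4,2 } — 445/256
step 11: add Red to get BBRBRBBBBRR; options L={ 0,1,3/2,13/8,27/16,55/32,111/64 } R={ 445/256,223/128,7/4,2 } — 889/512
step 12: add Blue to get BBRBRBBBBRRB; options L={ 0,1,3/2,13/8,27/16,55/32,111/64,889/512 } R={ 445/256,223/128,7/4,2 } — 1779/1024
step 13: add Red to get BBRBRBBBBRRBR; options L={ 0,1,3/2,13/8,27/16,55/32,111/64,889/512 } R={ 1779/1024,445/256,223/128,7/4,2 } — 3557/2048
step 14: add Red to get BBRBRBBBBRRBRR; options L={ 0,1,3/2,13/8,27/16,55/32,111/64,889/512 } R={ 3557/2048,1779/1024,445/256,223/128,7/4,2 } — 7113/4096
step 15: add Blue to get BBRBRBBBBRRBRRB; options L={ 0,1,3/2,13/8,27/16,55/32,111/64,889/512,7113/4096 } R={ 3557/2048,1779/1024,445/256,223/128,7/4,2 } — 14227/8192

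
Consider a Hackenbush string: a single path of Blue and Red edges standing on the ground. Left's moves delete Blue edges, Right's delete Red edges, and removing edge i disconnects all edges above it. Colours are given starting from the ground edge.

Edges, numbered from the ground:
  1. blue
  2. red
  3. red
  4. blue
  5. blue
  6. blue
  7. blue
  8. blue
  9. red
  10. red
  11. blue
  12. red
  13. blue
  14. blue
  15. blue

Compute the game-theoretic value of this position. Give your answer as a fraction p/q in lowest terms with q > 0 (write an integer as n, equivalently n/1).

Build g(s[:k]) for k = 1..15, string s = blue red red blue blue blue blue blue red red blue red blue blue blue.
step 1: add blue to get b; options L={ 0 } R={ — } so 1
step 2: add red to get br; options L={ 0 } R={ 1 } so 1/2
step 3: add red to get brr; options L={ 0 } R={ 1/2; 1 } so 1/4
step 4: add blue to get brrb; options L={ 0; 1/4 } R={ 1/2; 1 } so 3/8
step 5: add blue to get brrbb; options L={ 0; 1/4; 3/8 } R={ 1/2; 1 } so 7/16
step 6: add blue to get brrbbb; options L={ 0; 1/4; 3/8; 7/16 } R={ 1/2; 1 } so 15/32
step 7: add blue to get brrbbbb; options L={ 0; 1/4; 3/8; 7/16; 15/32 } R={ 1/2; 1 } so 31/64
step 8: add blue to get brrbbbbb; options L={ 0; 1/4; 3/8; 7/16; 15/32; 31/64 } R={ 1/2; 1 } so 63/128
step 9: add red to get brrbbbbbr; options L={ 0; 1/4; 3/8; 7/16; 15/32; 31/64 } R={ 63/128; 1/2; 1 } so 125/256
step 10: add red to get brrbbbbbrr; options L={ 0; 1/4; 3/8; 7/16; 15/32; 31/64 } R={ 125/256; 63/128; 1/2; 1 } so 249/512
step 11: add blue to get brrbbbbbrrb; options L={ 0; 1/4; 3/8; 7/16; 15/32; 31/64; 249/512 } R={ 125/256; 63/128; 1/2; 1 } so 499/1024
step 12: add red to get brrbbbbbrrbr; options L={ 0; 1/4; 3/8; 7/16; 15/32; 31/64; 249/512 } R={ 499/1024; 125/256; 63/128; 1/2; 1 } so 997/2048
step 13: add blue to get brrbbbbbrrbrb; options L={ 0; 1/4; 3/8; 7/16; 15/32; 31/64; 249/512; 997/2048 } R={ 499/1024; 125/256; 63/128; 1/2; 1 } so 1995/4096
step 14: add blue to get brrbbbbbrrbrbb; options L={ 0; 1/4; 3/8; 7/16; 15/32; 31/64; 249/512; 997/2048; 1995/4096 } R={ 499/1024; 125/256; 63/128; 1/2; 1 } so 3991/8192
step 15: add blue to get brrbbbbbrrbrbbb; options L={ 0; 1/4; 3/8; 7/16; 15/32; 31/64; 249/512; 997/2048; 1995/4096; 3991/8192 } R={ 499/1024; 125/256; 63/128; 1/2; 1 } so 7983/16384

7983/16384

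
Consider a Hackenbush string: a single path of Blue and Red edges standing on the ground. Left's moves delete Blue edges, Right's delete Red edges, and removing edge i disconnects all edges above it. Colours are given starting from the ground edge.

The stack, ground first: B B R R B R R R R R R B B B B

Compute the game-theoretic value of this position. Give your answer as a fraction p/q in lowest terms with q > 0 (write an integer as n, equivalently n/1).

10271/8192

edge 1 of 15 (B): { 0 | · } -> 1
edge 2 of 15 (B): { 0,1 | · } -> 2
edge 3 of 15 (R): { 0,1 | 2 } -> 3/2
edge 4 of 15 (R): { 0,1 | 3/2,2 } -> 5/4
edge 5 of 15 (B): { 0,1,5/4 | 3/2,2 } -> 11/8
edge 6 of 15 (R): { 0,1,5/4 | 11/8,3/2,2 } -> 21/16
edge 7 of 15 (R): { 0,1,5/4 | 21/16,11/8,3/2,2 } -> 41/32
edge 8 of 15 (R): { 0,1,5/4 | 41/32,21/16,11/8,3/2,2 } -> 81/64
edge 9 of 15 (R): { 0,1,5/4 | 81/64,41/32,21/16,11/8,3/2,2 } -> 161/128
edge 10 of 15 (R): { 0,1,5/4 | 161/128,81/64,41/32,21/16,11/8,3/2,2 } -> 321/256
edge 11 of 15 (R): { 0,1,5/4 | 321/256,161/128,81/64,41/32,21/16,11/8,3/2,2 } -> 641/512
edge 12 of 15 (B): { 0,1,5/4,641/512 | 321/256,161/128,81/64,41/32,21/16,11/8,3/2,2 } -> 1283/1024
edge 13 of 15 (B): { 0,1,5/4,641/512,1283/1024 | 321/256,161/128,81/64,41/32,21/16,11/8,3/2,2 } -> 2567/2048
edge 14 of 15 (B): { 0,1,5/4,641/512,1283/1024,2567/2048 | 321/256,161/128,81/64,41/32,21/16,11/8,3/2,2 } -> 5135/4096
edge 15 of 15 (B): { 0,1,5/4,641/512,1283/1024,2567/2048,5135/4096 | 321/256,161/128,81/64,41/32,21/16,11/8,3/2,2 } -> 10271/8192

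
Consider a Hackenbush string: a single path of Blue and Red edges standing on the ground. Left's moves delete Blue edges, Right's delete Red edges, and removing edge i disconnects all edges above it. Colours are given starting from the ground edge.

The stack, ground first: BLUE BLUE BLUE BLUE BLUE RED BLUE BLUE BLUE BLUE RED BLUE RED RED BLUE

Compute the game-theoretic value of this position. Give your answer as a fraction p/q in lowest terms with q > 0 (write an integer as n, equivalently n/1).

g_1 [B]  L=[0]  R=[none]  -> 1
g_2 [BB]  L=[0 1]  R=[none]  -> 2
g_3 [BBB]  L=[0 1 2]  R=[none]  -> 3
g_4 [BBBB]  L=[0 1 2 3]  R=[none]  -> 4
g_5 [BBBBB]  L=[0 1 2 3 4]  R=[none]  -> 5
g_6 [BBBBBR]  L=[0 1 2 3 4]  R=[5]  -> 9/2
g_7 [BBBBBRB]  L=[0 1 2 3 4 9/2]  R=[5]  -> 19/4
g_8 [BBBBBRBB]  L=[0 1 2 3 4 9/2 19/4]  R=[5]  -> 39/8
g_9 [BBBBBRBBB]  L=[0 1 2 3 4 9/2 19/4 39/8]  R=[5]  -> 79/16
g_10 [BBBBBRBBBB]  L=[0 1 2 3 4 9/2 19/4 39/8 79/16]  R=[5]  -> 159/32
g_11 [BBBBBRBBBBR]  L=[0 1 2 3 4 9/2 19/4 39/8 79/16]  R=[159/32 5]  -> 317/64
g_12 [BBBBBRBBBBRB]  L=[0 1 2 3 4 9/2 19/4 39/8 79/16 317/64]  R=[159/32 5]  -> 635/128
g_13 [BBBBBRBBBBRBR]  L=[0 1 2 3 4 9/2 19/4 39/8 79/16 317/64]  R=[635/128 159/32 5]  -> 1269/256
g_14 [BBBBBRBBBBRBRR]  L=[0 1 2 3 4 9/2 19/4 39/8 79/16 317/64]  R=[1269/256 635/128 159/32 5]  -> 2537/512
g_15 [BBBBBRBBBBRBRRB]  L=[0 1 2 3 4 9/2 19/4 39/8 79/16 317/64 2537/512]  R=[1269/256 635/128 159/32 5]  -> 5075/1024

5075/1024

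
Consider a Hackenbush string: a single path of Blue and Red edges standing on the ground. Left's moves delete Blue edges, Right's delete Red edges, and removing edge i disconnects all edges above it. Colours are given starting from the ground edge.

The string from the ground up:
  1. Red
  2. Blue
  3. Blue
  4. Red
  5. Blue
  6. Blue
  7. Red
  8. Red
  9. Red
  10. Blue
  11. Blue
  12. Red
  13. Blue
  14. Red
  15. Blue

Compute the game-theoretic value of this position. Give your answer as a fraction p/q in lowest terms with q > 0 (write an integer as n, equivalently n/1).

-5013/16384

Build g(s[:k]) for k = 1..15, string s = Red Blue Blue Red Blue Blue Red Red Red Blue Blue Red Blue Red Blue.
g(R) = { ∅ | 0 } = -1
g(RB) = { -1 | 0 } = -1/2
g(RBB) = { -1 -1/2 | 0 } = -1/4
g(RBBR) = { -1 -1/2 | -1/4 0 } = -3/8
g(RBBRB) = { -1 -1/2 -3/8 | -1/4 0 } = -5/16
g(RBBRBB) = { -1 -1/2 -3/8 -5/16 | -1/4 0 } = -9/32
g(RBBRBBR) = { -1 -1/2 -3/8 -5/16 | -9/32 -1/4 0 } = -19/64
g(RBBRBBRR) = { -1 -1/2 -3/8 -5/16 | -19/64 -9/32 -1/4 0 } = -39/128
g(RBBRBBRRR) = { -1 -1/2 -3/8 -5/16 | -39/128 -19/64 -9/32 -1/4 0 } = -79/256
g(RBBRBBRRRB) = { -1 -1/2 -3/8 -5/16 -79/256 | -39/128 -19/64 -9/32 -1/4 0 } = -157/512
g(RBBRBBRRRBB) = { -1 -1/2 -3/8 -5/16 -79/256 -157/512 | -39/128 -19/64 -9/32 -1/4 0 } = -313/1024
g(RBBRBBRRRBBR) = { -1 -1/2 -3/8 -5/16 -79/256 -157/512 | -313/1024 -39/128 -19/64 -9/32 -1/4 0 } = -627/2048
g(RBBRBBRRRBBRB) = { -1 -1/2 -3/8 -5/16 -79/256 -157/512 -627/2048 | -313/1024 -39/128 -19/64 -9/32 -1/4 0 } = -1253/4096
g(RBBRBBRRRBBRBR) = { -1 -1/2 -3/8 -5/16 -79/256 -157/512 -627/2048 | -1253/4096 -313/1024 -39/128 -19/64 -9/32 -1/4 0 } = -2507/8192
g(RBBRBBRRRBBRBRB) = { -1 -1/2 -3/8 -5/16 -79/256 -157/512 -627/2048 -2507/8192 | -1253/4096 -313/1024 -39/128 -19/64 -9/32 -1/4 0 } = -5013/16384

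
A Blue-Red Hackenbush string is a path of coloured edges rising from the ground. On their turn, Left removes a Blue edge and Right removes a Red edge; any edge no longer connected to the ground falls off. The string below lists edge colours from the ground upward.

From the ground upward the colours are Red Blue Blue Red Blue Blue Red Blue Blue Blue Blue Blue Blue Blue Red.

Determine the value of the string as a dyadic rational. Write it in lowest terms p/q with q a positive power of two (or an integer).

-4611/16384

Recurse on prefixes of the 15-edge string Red Blue Blue Red Blue Blue Red Blue Blue Blue Blue Blue Blue Blue Red:
v(R) = { · | 0 } gives -1
v(RB) = { -1 | 0 } gives -1/2
v(RBB) = { -1, -1/2 | 0 } gives -1/4
v(RBBR) = { -1, -1/2 | -1/4, 0 } gives -3/8
v(RBBRB) = { -1, -1/2, -3/8 | -1/4, 0 } gives -5/16
v(RBBRBB) = { -1, -1/2, -3/8, -5/16 | -1/4, 0 } gives -9/32
v(RBBRBBR) = { -1, -1/2, -3/8, -5/16 | -9/32, -1/4, 0 } gives -19/64
v(RBBRBBRB) = { -1, -1/2, -3/8, -5/16, -19/64 | -9/32, -1/4, 0 } gives -37/128
v(RBBRBBRBB) = { -1, -1/2, -3/8, -5/16, -19/64, -37/128 | -9/32, -1/4, 0 } gives -73/256
v(RBBRBBRBBB) = { -1, -1/2, -3/8, -5/16, -19/64, -37/128, -73/256 | -9/32, -1/4, 0 } gives -145/512
v(RBBRBBRBBBB) = { -1, -1/2, -3/8, -5/16, -19/64, -37/128, -73/256, -145/512 | -9/32, -1/4, 0 } gives -289/1024
v(RBBRBBRBBBBB) = { -1, -1/2, -3/8, -5/16, -19/64, -37/128, -73/256, -145/512, -289/1024 | -9/32, -1/4, 0 } gives -577/2048
v(RBBRBBRBBBBBB) = { -1, -1/2, -3/8, -5/16, -19/64, -37/128, -73/256, -145/512, -289/1024, -577/2048 | -9/32, -1/4, 0 } gives -1153/4096
v(RBBRBBRBBBBBBB) = { -1, -1/2, -3/8, -5/16, -19/64, -37/128, -73/256, -145/512, -289/1024, -577/2048, -1153/4096 | -9/32, -1/4, 0 } gives -2305/8192
v(RBBRBBRBBBBBBBR) = { -1, -1/2, -3/8, -5/16, -19/64, -37/128, -73/256, -145/512, -289/1024, -577/2048, -1153/4096 | -2305/8192, -9/32, -1/4, 0 } gives -4611/16384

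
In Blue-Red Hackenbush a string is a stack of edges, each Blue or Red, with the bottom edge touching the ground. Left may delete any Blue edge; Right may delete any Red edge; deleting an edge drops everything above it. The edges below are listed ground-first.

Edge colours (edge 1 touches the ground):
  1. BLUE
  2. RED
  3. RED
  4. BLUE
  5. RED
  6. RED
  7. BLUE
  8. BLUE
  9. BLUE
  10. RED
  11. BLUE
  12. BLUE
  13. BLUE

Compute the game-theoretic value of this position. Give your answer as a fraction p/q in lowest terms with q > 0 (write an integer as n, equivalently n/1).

Recurse on prefixes of the 13-edge string BLUE RED RED BLUE RED RED BLUE BLUE BLUE RED BLUE BLUE BLUE:
edge 1 of 13 (BLUE): { 0 | (no moves) } = 1
edge 2 of 13 (RED): { 0 | 1 } = 1/2
edge 3 of 13 (RED): { 0 | 1/2; 1 } = 1/4
edge 4 of 13 (BLUE): { 0; 1/4 | 1/2; 1 } = 3/8
edge 5 of 13 (RED): { 0; 1/4 | 3/8; 1/2; 1 } = 5/16
edge 6 of 13 (RED): { 0; 1/4 | 5/16; 3/8; 1/2; 1 } = 9/32
edge 7 of 13 (BLUE): { 0; 1/4; 9/32 | 5/16; 3/8; 1/2; 1 } = 19/64
edge 8 of 13 (BLUE): { 0; 1/4; 9/32; 19/64 | 5/16; 3/8; 1/2; 1 } = 39/128
edge 9 of 13 (BLUE): { 0; 1/4; 9/32; 19/64; 39/128 | 5/16; 3/8; 1/2; 1 } = 79/256
edge 10 of 13 (RED): { 0; 1/4; 9/32; 19/64; 39/128 | 79/256; 5/16; 3/8; 1/2; 1 } = 157/512
edge 11 of 13 (BLUE): { 0; 1/4; 9/32; 19/64; 39/128; 157/512 | 79/256; 5/16; 3/8; 1/2; 1 } = 315/1024
edge 12 of 13 (BLUE): { 0; 1/4; 9/32; 19/64; 39/128; 157/512; 315/1024 | 79/256; 5/16; 3/8; 1/2; 1 } = 631/2048
edge 13 of 13 (BLUE): { 0; 1/4; 9/32; 19/64; 39/128; 157/512; 315/1024; 631/2048 | 79/256; 5/16; 3/8; 1/2; 1 } = 1263/4096

1263/4096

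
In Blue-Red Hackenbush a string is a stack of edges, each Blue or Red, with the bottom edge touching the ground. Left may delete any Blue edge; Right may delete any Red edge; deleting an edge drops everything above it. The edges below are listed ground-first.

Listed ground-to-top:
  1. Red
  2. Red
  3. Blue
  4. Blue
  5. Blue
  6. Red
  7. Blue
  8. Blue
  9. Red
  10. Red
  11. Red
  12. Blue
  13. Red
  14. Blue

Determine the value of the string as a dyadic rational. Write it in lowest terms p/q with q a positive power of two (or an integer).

1 of 14 · R · max L −∞ · min R 0 => -1
2 of 14 · RR · max L −∞ · min R -1 => -2
3 of 14 · RRB · max L -2 · min R -1 => -3/2
4 of 14 · RRBB · max L -3/2 · min R -1 => -5/4
5 of 14 · RRBBB · max L -5/4 · min R -1 => -9/8
6 of 14 · RRBBBR · max L -5/4 · min R -9/8 => -19/16
7 of 14 · RRBBBRB · max L -19/16 · min R -9/8 => -37/32
8 of 14 · RRBBBRBB · max L -37/32 · min R -9/8 => -73/64
9 of 14 · RRBBBRBBR · max L -37/32 · min R -73/64 => -147/128
10 of 14 · RRBBBRBBRR · max L -37/32 · min R -147/128 => -295/256
11 of 14 · RRBBBRBBRRR · max L -37/32 · min R -295/256 => -591/512
12 of 14 · RRBBBRBBRRRB · max L -591/512 · min R -295/256 => -1181/1024
13 of 14 · RRBBBRBBRRRBR · max L -591/512 · min R -1181/1024 => -2363/2048
14 of 14 · RRBBBRBBRRRBRB · max L -2363/2048 · min R -1181/1024 => -4725/4096

-4725/4096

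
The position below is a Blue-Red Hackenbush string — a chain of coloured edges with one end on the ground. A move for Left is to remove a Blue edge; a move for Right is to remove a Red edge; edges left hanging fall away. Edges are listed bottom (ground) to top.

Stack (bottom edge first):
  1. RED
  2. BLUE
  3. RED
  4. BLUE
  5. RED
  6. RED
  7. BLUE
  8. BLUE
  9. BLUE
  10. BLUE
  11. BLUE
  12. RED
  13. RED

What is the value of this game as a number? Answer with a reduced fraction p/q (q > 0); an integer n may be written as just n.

-2823/4096

Recurse on prefixes of the 13-edge string RED BLUE RED BLUE RED RED BLUE BLUE BLUE BLUE BLUE RED RED:
edge 1 of 13 (RED): { ∅ | 0 } so -1
edge 2 of 13 (BLUE): { -1 | 0 } so -1/2
edge 3 of 13 (RED): { -1 | -1/2 0 } so -3/4
edge 4 of 13 (BLUE): { -1 -3/4 | -1/2 0 } so -5/8
edge 5 of 13 (RED): { -1 -3/4 | -5/8 -1/2 0 } so -11/16
edge 6 of 13 (RED): { -1 -3/4 | -11/16 -5/8 -1/2 0 } so -23/32
edge 7 of 13 (BLUE): { -1 -3/4 -23/32 | -11/16 -5/8 -1/2 0 } so -45/64
edge 8 of 13 (BLUE): { -1 -3/4 -23/32 -45/64 | -11/16 -5/8 -1/2 0 } so -89/128
edge 9 of 13 (BLUE): { -1 -3/4 -23/32 -45/64 -89/128 | -11/16 -5/8 -1/2 0 } so -177/256
edge 10 of 13 (BLUE): { -1 -3/4 -23/32 -45/64 -89/128 -177/256 | -11/16 -5/8 -1/2 0 } so -353/512
edge 11 of 13 (BLUE): { -1 -3/4 -23/32 -45/64 -89/128 -177/256 -353/512 | -11/16 -5/8 -1/2 0 } so -705/1024
edge 12 of 13 (RED): { -1 -3/4 -23/32 -45/64 -89/128 -177/256 -353/512 | -705/1024 -11/16 -5/8 -1/2 0 } so -1411/2048
edge 13 of 13 (RED): { -1 -3/4 -23/32 -45/64 -89/128 -177/256 -353/512 | -1411/2048 -705/1024 -11/16 -5/8 -1/2 0 } so -2823/4096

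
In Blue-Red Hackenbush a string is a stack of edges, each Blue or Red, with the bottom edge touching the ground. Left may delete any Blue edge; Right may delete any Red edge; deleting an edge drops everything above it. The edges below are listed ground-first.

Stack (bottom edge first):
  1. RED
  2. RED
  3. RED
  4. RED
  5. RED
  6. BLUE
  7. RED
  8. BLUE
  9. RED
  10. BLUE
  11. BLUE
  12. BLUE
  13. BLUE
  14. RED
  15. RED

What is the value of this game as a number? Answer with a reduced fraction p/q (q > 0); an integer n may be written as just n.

-4743/1024

Prefix values for RED RED RED RED RED BLUE RED BLUE RED BLUE BLUE BLUE BLUE RED RED via {L|R} + simplicity:
step 1: add RED to get R; options L={ (no moves) } R={ 0 } => -1
step 2: add RED to get RR; options L={ (no moves) } R={ -1, 0 } => -2
step 3: add RED to get RRR; options L={ (no moves) } R={ -2, -1, 0 } => -3
step 4: add RED to get RRRR; options L={ (no moves) } R={ -3, -2, -1, 0 } => -4
step 5: add RED to get RRRRR; options L={ (no moves) } R={ -4, -3, -2, -1, 0 } => -5
step 6: add BLUE to get RRRRRB; options L={ -5 } R={ -4, -3, -2, -1, 0 } => -9/2
step 7: add RED to get RRRRRBR; options L={ -5 } R={ -9/2, -4, -3, -2, -1, 0 } => -19/4
step 8: add BLUE to get RRRRRBRB; options L={ -5, -19/4 } R={ -9/2, -4, -3, -2, -1, 0 } => -37/8
step 9: add RED to get RRRRRBRBR; options L={ -5, -19/4 } R={ -37/8, -9/2, -4, -3, -2, -1, 0 } => -75/16
step 10: add BLUE to get RRRRRBRBRB; options L={ -5, -19/4, -75/16 } R={ -37/8, -9/2, -4, -3, -2, -1, 0 } => -149/32
step 11: add BLUE to get RRRRRBRBRBB; options L={ -5, -19/4, -75/16, -149/32 } R={ -37/8, -9/2, -4, -3, -2, -1, 0 } => -297/64
step 12: add BLUE to get RRRRRBRBRBBB; options L={ -5, -19/4, -75/16, -149/32, -297/64 } R={ -37/8, -9/2, -4, -3, -2, -1, 0 } => -593/128
step 13: add BLUE to get RRRRRBRBRBBBB; options L={ -5, -19/4, -75/16, -149/32, -297/64, -593/128 } R={ -37/8, -9/2, -4, -3, -2, -1, 0 } => -1185/256
step 14: add RED to get RRRRRBRBRBBBBR; options L={ -5, -19/4, -75/16, -149/32, -297/64, -593/128 } R={ -1185/256, -37/8, -9/2, -4, -3, -2, -1, 0 } => -2371/512
step 15: add RED to get RRRRRBRBRBBBBRR; options L={ -5, -19/4, -75/16, -149/32, -297/64, -593/128 } R={ -2371/512, -1185/256, -37/8, -9/2, -4, -3, -2, -1, 0 } => -4743/1024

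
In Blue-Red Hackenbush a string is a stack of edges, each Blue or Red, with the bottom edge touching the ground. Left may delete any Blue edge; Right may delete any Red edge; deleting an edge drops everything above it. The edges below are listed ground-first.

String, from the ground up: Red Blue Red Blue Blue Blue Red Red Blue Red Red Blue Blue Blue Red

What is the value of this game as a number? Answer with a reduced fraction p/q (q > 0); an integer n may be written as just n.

-9059/16384

g(R) = { — | 0 } ⇒ -1
g(RB) = { -1 | 0 } ⇒ -1/2
g(RBR) = { -1 | -1/2; 0 } ⇒ -3/4
g(RBRB) = { -1; -3/4 | -1/2; 0 } ⇒ -5/8
g(RBRBB) = { -1; -3/4; -5/8 | -1/2; 0 } ⇒ -9/16
g(RBRBBB) = { -1; -3/4; -5/8; -9/16 | -1/2; 0 } ⇒ -17/32
g(RBRBBBR) = { -1; -3/4; -5/8; -9/16 | -17/32; -1/2; 0 } ⇒ -35/64
g(RBRBBBRR) = { -1; -3/4; -5/8; -9/16 | -35/64; -17/32; -1/2; 0 } ⇒ -71/128
g(RBRBBBRRB) = { -1; -3/4; -5/8; -9/16; -71/128 | -35/64; -17/32; -1/2; 0 } ⇒ -141/256
g(RBRBBBRRBR) = { -1; -3/4; -5/8; -9/16; -71/128 | -141/256; -35/64; -17/32; -1/2; 0 } ⇒ -283/512
g(RBRBBBRRBRR) = { -1; -3/4; -5/8; -9/16; -71/128 | -283/512; -141/256; -35/64; -17/32; -1/2; 0 } ⇒ -567/1024
g(RBRBBBRRBRRB) = { -1; -3/4; -5/8; -9/16; -71/128; -567/1024 | -283/512; -141/256; -35/64; -17/32; -1/2; 0 } ⇒ -1133/2048
g(RBRBBBRRBRRBB) = { -1; -3/4; -5/8; -9/16; -71/128; -567/1024; -1133/2048 | -283/512; -141/256; -35/64; -17/32; -1/2; 0 } ⇒ -2265/4096
g(RBRBBBRRBRRBBB) = { -1; -3/4; -5/8; -9/16; -71/128; -567/1024; -1133/2048; -2265/4096 | -283/512; -141/256; -35/64; -17/32; -1/2; 0 } ⇒ -4529/8192
g(RBRBBBRRBRRBBBR) = { -1; -3/4; -5/8; -9/16; -71/128; -567/1024; -1133/2048; -2265/4096 | -4529/8192; -283/512; -141/256; -35/64; -17/32; -1/2; 0 } ⇒ -9059/16384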